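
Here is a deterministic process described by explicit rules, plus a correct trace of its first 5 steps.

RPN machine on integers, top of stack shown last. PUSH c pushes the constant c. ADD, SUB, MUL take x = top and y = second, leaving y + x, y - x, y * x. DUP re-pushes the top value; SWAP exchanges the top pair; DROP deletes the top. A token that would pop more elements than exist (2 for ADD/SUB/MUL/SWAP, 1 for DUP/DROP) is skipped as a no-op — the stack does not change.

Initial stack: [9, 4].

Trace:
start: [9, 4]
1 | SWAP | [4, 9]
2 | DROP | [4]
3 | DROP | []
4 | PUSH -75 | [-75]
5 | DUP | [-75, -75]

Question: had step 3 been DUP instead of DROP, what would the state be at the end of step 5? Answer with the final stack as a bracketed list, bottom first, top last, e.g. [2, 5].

(re-executing from step 3 with the substitution; state before step 3: [4])
3 | DUP | [4, 4]
4 | PUSH -75 | [4, 4, -75]
5 | DUP | [4, 4, -75, -75]

[4, 4, -75, -75]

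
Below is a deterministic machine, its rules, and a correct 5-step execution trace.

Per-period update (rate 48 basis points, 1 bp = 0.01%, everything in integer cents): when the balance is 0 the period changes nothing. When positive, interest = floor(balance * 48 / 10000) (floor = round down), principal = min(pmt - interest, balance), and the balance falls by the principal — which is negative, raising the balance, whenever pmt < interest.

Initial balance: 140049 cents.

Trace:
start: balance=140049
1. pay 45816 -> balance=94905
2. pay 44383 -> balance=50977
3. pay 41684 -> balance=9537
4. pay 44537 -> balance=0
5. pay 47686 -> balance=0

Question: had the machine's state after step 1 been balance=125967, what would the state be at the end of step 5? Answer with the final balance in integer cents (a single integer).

state after step 1 := balance=125967
2. pay 44383 -> balance=82188
3. pay 41684 -> balance=40898
4. pay 44537 -> balance=0
5. pay 47686 -> balance=0

0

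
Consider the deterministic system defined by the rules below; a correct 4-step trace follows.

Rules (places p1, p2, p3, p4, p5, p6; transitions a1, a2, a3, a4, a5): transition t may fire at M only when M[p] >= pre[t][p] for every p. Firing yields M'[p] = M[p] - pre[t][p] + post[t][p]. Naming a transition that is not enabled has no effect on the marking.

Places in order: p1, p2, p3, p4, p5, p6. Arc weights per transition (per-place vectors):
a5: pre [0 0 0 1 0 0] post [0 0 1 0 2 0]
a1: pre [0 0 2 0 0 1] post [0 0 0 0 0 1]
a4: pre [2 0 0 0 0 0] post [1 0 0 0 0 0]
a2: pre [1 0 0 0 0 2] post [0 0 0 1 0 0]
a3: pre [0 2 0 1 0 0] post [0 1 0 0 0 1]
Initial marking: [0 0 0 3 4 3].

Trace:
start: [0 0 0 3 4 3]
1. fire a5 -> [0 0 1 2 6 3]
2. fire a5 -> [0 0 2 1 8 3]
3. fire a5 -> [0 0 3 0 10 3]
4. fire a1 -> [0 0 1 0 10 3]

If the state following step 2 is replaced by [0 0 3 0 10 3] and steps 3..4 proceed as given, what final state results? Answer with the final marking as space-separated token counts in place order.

0 0 1 0 10 3

state after step 2 := [0 0 3 0 10 3]
3. fire a5 -> [0 0 3 0 10 3]
4. fire a1 -> [0 0 1 0 10 3]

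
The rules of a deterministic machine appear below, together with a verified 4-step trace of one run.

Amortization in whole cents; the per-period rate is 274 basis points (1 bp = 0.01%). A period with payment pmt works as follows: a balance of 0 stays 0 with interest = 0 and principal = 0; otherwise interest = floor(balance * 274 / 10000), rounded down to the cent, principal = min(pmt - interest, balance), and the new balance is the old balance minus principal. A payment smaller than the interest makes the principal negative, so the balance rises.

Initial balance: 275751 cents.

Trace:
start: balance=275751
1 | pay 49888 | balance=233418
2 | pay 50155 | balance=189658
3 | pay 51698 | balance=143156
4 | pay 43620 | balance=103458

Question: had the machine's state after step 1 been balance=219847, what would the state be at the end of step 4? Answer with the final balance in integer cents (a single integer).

88740

state after step 1 := balance=219847
2 | pay 50155 | balance=175715
3 | pay 51698 | balance=128831
4 | pay 43620 | balance=88740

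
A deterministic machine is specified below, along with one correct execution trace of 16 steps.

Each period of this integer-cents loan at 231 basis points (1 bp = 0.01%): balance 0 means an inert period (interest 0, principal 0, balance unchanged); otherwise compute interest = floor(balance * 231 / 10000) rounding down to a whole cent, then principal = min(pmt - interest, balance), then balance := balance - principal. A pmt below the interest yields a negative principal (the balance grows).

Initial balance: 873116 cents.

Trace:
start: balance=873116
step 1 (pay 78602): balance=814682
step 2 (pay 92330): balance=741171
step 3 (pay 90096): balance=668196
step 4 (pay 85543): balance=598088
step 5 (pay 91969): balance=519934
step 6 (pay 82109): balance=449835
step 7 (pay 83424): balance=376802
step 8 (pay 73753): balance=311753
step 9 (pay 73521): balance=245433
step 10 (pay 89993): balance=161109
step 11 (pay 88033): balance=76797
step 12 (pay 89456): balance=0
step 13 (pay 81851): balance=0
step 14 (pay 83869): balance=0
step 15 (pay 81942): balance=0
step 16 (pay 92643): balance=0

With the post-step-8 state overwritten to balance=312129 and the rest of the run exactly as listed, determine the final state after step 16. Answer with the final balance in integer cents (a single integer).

0

state after step 8 := balance=312129
step 9 (pay 73521): balance=245818
step 10 (pay 89993): balance=161503
step 11 (pay 88033): balance=77200
step 12 (pay 89456): balance=0
step 13 (pay 81851): balance=0
step 14 (pay 83869): balance=0
step 15 (pay 81942): balance=0
step 16 (pay 92643): balance=0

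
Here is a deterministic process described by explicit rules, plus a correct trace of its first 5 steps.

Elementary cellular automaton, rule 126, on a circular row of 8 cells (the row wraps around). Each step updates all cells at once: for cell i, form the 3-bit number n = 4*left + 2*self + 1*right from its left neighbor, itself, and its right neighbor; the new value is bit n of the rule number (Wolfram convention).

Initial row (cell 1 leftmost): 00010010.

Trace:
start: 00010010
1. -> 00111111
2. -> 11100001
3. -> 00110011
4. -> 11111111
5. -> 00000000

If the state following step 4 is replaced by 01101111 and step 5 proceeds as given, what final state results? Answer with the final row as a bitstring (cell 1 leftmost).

state after step 4 := 01101111
5. -> 11111001

11111001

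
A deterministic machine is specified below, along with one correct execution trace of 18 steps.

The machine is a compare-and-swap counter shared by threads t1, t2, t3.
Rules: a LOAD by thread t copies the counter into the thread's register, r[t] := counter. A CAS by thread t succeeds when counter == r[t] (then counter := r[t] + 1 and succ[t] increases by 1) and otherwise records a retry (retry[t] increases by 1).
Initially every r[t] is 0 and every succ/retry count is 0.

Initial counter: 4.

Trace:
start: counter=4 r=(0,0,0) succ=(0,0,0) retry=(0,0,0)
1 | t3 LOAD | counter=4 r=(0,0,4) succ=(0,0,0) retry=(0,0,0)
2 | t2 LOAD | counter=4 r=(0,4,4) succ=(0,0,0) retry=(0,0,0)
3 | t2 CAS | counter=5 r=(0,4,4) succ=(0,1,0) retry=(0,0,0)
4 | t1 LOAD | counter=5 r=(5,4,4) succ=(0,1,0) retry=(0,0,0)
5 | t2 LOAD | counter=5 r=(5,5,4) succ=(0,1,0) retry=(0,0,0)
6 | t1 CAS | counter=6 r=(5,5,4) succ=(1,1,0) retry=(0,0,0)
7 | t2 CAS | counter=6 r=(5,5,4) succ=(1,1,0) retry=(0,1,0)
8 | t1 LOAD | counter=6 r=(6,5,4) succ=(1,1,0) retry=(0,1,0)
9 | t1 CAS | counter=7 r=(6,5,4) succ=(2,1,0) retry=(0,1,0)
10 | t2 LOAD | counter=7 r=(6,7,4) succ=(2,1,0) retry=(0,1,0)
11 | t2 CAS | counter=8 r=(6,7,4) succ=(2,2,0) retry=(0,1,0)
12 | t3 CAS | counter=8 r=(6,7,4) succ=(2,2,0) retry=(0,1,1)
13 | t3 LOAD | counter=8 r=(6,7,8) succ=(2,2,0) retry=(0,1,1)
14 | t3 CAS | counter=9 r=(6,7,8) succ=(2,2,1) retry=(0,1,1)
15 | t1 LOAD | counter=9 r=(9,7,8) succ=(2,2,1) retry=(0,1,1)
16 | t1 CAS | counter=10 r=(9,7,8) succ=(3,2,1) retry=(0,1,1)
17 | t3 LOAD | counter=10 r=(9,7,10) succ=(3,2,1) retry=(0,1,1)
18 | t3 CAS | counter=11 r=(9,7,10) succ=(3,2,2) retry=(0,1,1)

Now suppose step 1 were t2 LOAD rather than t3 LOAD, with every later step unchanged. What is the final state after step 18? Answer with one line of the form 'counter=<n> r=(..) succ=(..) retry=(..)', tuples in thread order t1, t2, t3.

counter=11 r=(9,7,10) succ=(3,2,2) retry=(0,1,1)

(re-executing from step 1 with the substitution; state before step 1: counter=4 r=(0,0,0) succ=(0,0,0) retry=(0,0,0))
1 | t2 LOAD | counter=4 r=(0,4,0) succ=(0,0,0) retry=(0,0,0)
2 | t2 LOAD | counter=4 r=(0,4,0) succ=(0,0,0) retry=(0,0,0)
3 | t2 CAS | counter=5 r=(0,4,0) succ=(0,1,0) retry=(0,0,0)
4 | t1 LOAD | counter=5 r=(5,4,0) succ=(0,1,0) retry=(0,0,0)
5 | t2 LOAD | counter=5 r=(5,5,0) succ=(0,1,0) retry=(0,0,0)
6 | t1 CAS | counter=6 r=(5,5,0) succ=(1,1,0) retry=(0,0,0)
7 | t2 CAS | counter=6 r=(5,5,0) succ=(1,1,0) retry=(0,1,0)
8 | t1 LOAD | counter=6 r=(6,5,0) succ=(1,1,0) retry=(0,1,0)
9 | t1 CAS | counter=7 r=(6,5,0) succ=(2,1,0) retry=(0,1,0)
10 | t2 LOAD | counter=7 r=(6,7,0) succ=(2,1,0) retry=(0,1,0)
11 | t2 CAS | counter=8 r=(6,7,0) succ=(2,2,0) retry=(0,1,0)
12 | t3 CAS | counter=8 r=(6,7,0) succ=(2,2,0) retry=(0,1,1)
13 | t3 LOAD | counter=8 r=(6,7,8) succ=(2,2,0) retry=(0,1,1)
14 | t3 CAS | counter=9 r=(6,7,8) succ=(2,2,1) retry=(0,1,1)
15 | t1 LOAD | counter=9 r=(9,7,8) succ=(2,2,1) retry=(0,1,1)
16 | t1 CAS | counter=10 r=(9,7,8) succ=(3,2,1) retry=(0,1,1)
17 | t3 LOAD | counter=10 r=(9,7,10) succ=(3,2,1) retry=(0,1,1)
18 | t3 CAS | counter=11 r=(9,7,10) succ=(3,2,2) retry=(0,1,1)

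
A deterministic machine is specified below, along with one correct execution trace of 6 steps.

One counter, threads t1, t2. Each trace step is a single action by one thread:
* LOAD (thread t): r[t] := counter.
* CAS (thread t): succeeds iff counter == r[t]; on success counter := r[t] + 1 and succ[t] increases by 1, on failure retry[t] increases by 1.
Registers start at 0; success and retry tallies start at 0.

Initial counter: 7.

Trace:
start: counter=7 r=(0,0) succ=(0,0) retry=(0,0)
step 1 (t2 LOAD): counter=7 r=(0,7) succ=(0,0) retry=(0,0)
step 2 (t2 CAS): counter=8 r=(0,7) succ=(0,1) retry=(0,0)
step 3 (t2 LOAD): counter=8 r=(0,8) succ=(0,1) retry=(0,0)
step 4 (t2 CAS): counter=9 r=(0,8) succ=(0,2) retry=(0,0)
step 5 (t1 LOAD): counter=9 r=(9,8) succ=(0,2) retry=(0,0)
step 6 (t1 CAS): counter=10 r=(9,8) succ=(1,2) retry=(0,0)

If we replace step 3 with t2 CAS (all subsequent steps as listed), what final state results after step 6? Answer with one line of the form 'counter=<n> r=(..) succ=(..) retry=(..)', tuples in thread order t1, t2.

(re-executing from step 3 with the substitution; state before step 3: counter=8 r=(0,7) succ=(0,1) retry=(0,0))
step 3 (t2 CAS): counter=8 r=(0,7) succ=(0,1) retry=(0,1)
step 4 (t2 CAS): counter=8 r=(0,7) succ=(0,1) retry=(0,2)
step 5 (t1 LOAD): counter=8 r=(8,7) succ=(0,1) retry=(0,2)
step 6 (t1 CAS): counter=9 r=(8,7) succ=(1,1) retry=(0,2)

counter=9 r=(8,7) succ=(1,1) retry=(0,2)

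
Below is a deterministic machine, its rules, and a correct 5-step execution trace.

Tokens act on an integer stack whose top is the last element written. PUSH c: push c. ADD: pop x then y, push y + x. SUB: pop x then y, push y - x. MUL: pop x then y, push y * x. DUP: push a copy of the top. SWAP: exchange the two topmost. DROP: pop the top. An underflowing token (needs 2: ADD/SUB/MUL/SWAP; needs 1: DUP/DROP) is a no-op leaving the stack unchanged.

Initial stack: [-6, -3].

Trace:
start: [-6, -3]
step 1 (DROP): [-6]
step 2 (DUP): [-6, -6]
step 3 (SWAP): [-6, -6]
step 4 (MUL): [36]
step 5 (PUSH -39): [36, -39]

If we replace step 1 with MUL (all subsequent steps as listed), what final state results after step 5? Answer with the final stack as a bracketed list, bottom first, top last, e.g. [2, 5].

[324, -39]

(re-executing from step 1 with the substitution; state before step 1: [-6, -3])
step 1 (MUL): [18]
step 2 (DUP): [18, 18]
step 3 (SWAP): [18, 18]
step 4 (MUL): [324]
step 5 (PUSH -39): [324, -39]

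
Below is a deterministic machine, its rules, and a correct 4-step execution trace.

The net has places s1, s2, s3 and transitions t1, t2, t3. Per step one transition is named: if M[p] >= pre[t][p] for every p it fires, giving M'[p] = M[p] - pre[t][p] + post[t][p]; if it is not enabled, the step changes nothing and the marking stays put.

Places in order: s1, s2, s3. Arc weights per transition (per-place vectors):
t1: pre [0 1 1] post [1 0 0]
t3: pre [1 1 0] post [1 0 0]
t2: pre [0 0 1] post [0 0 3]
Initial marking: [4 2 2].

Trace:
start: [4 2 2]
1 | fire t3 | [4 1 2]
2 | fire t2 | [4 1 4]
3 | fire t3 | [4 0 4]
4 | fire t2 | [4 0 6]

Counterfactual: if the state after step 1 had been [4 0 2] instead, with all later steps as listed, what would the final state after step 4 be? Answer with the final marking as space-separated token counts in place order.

state after step 1 := [4 0 2]
2 | fire t2 | [4 0 4]
3 | fire t3 | [4 0 4]
4 | fire t2 | [4 0 6]

4 0 6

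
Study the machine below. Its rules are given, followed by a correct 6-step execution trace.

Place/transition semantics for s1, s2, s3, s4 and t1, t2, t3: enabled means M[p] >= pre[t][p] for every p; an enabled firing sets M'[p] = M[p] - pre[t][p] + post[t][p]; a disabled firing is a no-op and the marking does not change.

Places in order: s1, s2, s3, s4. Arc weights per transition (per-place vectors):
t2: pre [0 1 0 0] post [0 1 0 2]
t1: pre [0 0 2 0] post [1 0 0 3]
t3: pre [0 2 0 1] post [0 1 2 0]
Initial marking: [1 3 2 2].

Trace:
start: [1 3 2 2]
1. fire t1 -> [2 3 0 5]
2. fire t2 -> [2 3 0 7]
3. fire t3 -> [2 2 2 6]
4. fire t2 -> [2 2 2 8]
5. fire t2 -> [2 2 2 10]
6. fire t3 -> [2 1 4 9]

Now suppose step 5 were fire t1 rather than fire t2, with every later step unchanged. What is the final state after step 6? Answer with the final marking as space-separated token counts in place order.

3 1 2 10

(re-executing from step 5 with the substitution; state before step 5: [2 2 2 8])
5. fire t1 -> [3 2 0 11]
6. fire t3 -> [3 1 2 10]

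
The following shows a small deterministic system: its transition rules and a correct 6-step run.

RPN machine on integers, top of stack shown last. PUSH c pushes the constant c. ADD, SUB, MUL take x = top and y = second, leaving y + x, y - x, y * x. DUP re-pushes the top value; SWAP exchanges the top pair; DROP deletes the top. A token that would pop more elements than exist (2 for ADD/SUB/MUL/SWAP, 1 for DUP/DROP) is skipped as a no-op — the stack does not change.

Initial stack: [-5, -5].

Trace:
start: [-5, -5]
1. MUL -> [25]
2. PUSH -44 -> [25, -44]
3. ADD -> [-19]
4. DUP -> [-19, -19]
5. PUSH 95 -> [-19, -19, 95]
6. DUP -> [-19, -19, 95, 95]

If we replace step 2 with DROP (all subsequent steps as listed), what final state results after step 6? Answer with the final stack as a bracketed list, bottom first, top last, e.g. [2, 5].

[95, 95]

(re-executing from step 2 with the substitution; state before step 2: [25])
2. DROP -> []
3. ADD -> []
4. DUP -> []
5. PUSH 95 -> [95]
6. DUP -> [95, 95]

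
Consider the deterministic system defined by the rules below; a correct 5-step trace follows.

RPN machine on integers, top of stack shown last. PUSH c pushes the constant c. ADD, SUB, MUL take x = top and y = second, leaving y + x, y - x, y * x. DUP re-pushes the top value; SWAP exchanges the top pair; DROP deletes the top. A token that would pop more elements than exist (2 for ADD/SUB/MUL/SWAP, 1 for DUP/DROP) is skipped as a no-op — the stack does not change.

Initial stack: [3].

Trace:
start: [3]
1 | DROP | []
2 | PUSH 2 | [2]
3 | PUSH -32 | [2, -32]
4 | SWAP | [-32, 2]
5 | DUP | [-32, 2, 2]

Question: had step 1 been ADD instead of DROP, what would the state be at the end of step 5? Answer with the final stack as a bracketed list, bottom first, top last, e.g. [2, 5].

(re-executing from step 1 with the substitution; state before step 1: [3])
1 | ADD | [3]
2 | PUSH 2 | [3, 2]
3 | PUSH -32 | [3, 2, -32]
4 | SWAP | [3, -32, 2]
5 | DUP | [3, -32, 2, 2]

[3, -32, 2, 2]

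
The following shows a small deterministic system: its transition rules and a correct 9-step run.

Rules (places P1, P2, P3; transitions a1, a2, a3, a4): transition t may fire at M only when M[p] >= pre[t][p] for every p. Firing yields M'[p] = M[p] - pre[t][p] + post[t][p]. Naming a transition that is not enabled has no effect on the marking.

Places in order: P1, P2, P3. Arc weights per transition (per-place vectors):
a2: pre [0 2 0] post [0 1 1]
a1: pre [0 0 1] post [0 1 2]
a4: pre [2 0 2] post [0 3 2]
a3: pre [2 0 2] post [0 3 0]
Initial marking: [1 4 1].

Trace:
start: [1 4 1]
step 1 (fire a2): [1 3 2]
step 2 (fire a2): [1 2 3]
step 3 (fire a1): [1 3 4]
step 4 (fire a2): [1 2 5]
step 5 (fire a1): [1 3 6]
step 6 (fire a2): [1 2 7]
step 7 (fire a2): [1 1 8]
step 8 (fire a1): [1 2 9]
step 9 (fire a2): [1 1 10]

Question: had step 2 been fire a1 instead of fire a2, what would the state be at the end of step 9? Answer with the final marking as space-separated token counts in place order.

1 3 10

(re-executing from step 2 with the substitution; state before step 2: [1 3 2])
step 2 (fire a1): [1 4 3]
step 3 (fire a1): [1 5 4]
step 4 (fire a2): [1 4 5]
step 5 (fire a1): [1 5 6]
step 6 (fire a2): [1 4 7]
step 7 (fire a2): [1 3 8]
step 8 (fire a1): [1 4 9]
step 9 (fire a2): [1 3 10]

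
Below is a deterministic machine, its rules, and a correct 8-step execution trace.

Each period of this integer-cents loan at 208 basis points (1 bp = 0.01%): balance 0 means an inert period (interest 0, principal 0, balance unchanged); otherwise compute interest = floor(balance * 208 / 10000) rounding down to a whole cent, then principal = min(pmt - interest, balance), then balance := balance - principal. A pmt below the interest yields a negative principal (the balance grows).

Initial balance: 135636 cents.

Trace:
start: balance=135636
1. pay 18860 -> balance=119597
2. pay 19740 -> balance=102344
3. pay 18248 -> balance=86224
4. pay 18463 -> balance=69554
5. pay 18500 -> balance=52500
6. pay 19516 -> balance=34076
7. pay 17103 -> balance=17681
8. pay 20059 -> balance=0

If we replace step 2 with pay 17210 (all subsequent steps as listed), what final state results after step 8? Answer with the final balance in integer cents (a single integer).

852

(re-executing from step 2 with the substitution; state before step 2: balance=119597)
2. pay 17210 -> balance=104874
3. pay 18248 -> balance=88807
4. pay 18463 -> balance=72191
5. pay 18500 -> balance=55192
6. pay 19516 -> balance=36823
7. pay 17103 -> balance=20485
8. pay 20059 -> balance=852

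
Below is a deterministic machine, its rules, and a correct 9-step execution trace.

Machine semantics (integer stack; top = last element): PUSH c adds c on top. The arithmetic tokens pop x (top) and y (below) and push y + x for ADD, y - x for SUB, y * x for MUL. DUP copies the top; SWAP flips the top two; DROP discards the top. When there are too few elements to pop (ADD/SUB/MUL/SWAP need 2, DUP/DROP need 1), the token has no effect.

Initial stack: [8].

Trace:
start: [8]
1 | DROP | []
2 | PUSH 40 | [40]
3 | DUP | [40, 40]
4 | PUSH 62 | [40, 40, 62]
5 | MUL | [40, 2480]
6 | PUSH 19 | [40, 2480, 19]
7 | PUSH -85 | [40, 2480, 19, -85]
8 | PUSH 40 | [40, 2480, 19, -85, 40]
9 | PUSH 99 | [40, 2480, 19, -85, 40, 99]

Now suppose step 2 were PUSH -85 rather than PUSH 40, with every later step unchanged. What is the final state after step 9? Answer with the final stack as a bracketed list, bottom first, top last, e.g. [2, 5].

(re-executing from step 2 with the substitution; state before step 2: [])
2 | PUSH -85 | [-85]
3 | DUP | [-85, -85]
4 | PUSH 62 | [-85, -85, 62]
5 | MUL | [-85, -5270]
6 | PUSH 19 | [-85, -5270, 19]
7 | PUSH -85 | [-85, -5270, 19, -85]
8 | PUSH 40 | [-85, -5270, 19, -85, 40]
9 | PUSH 99 | [-85, -5270, 19, -85, 40, 99]

[-85, -5270, 19, -85, 40, 99]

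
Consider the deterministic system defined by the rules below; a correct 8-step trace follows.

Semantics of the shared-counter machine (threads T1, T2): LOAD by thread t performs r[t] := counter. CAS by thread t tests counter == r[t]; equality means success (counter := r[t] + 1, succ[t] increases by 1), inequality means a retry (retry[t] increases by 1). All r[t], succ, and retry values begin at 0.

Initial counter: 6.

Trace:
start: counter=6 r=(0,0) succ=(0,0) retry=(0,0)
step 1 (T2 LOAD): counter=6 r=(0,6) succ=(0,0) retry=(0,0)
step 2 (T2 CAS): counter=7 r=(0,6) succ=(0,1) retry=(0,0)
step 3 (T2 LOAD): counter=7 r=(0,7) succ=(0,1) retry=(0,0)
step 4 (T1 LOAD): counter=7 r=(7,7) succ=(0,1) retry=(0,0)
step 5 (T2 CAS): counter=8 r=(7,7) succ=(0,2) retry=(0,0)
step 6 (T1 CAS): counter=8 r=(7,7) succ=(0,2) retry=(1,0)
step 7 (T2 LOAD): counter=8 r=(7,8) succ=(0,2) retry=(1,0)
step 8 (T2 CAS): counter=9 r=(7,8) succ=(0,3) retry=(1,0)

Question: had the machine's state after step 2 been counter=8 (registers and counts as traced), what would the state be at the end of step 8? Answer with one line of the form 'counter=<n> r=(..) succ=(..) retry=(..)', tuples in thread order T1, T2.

counter=10 r=(8,9) succ=(0,3) retry=(1,0)

state after step 2 := counter=8 r=(0,6) succ=(0,1) retry=(0,0)
step 3 (T2 LOAD): counter=8 r=(0,8) succ=(0,1) retry=(0,0)
step 4 (T1 LOAD): counter=8 r=(8,8) succ=(0,1) retry=(0,0)
step 5 (T2 CAS): counter=9 r=(8,8) succ=(0,2) retry=(0,0)
step 6 (T1 CAS): counter=9 r=(8,8) succ=(0,2) retry=(1,0)
step 7 (T2 LOAD): counter=9 r=(8,9) succ=(0,2) retry=(1,0)
step 8 (T2 CAS): counter=10 r=(8,9) succ=(0,3) retry=(1,0)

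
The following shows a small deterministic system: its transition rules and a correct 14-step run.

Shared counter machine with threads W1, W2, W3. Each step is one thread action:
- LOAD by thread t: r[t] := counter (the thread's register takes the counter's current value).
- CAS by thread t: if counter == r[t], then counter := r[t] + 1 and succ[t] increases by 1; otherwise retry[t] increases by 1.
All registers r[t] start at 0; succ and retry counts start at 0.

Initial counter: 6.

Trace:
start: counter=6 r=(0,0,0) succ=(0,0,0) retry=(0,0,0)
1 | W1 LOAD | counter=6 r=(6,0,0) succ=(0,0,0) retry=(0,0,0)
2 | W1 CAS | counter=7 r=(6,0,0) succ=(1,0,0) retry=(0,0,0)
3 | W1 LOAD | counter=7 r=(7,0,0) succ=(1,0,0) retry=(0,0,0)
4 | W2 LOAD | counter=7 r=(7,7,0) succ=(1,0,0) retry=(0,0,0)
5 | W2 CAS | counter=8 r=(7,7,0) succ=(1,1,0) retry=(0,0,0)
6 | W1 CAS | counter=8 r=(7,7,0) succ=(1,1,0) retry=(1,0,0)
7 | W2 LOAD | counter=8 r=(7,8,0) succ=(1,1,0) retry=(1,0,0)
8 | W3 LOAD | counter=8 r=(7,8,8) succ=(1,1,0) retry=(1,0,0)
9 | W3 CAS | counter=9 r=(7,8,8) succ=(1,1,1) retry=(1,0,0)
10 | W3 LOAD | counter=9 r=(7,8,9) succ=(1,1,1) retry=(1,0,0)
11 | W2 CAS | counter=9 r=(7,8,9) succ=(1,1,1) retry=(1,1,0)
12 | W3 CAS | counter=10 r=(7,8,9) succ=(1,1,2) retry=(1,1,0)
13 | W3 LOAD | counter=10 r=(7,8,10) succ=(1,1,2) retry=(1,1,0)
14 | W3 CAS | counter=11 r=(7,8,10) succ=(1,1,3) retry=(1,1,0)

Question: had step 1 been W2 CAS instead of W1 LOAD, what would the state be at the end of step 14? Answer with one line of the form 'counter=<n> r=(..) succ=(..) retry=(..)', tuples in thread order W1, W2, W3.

(re-executing from step 1 with the substitution; state before step 1: counter=6 r=(0,0,0) succ=(0,0,0) retry=(0,0,0))
1 | W2 CAS | counter=6 r=(0,0,0) succ=(0,0,0) retry=(0,1,0)
2 | W1 CAS | counter=6 r=(0,0,0) succ=(0,0,0) retry=(1,1,0)
3 | W1 LOAD | counter=6 r=(6,0,0) succ=(0,0,0) retry=(1,1,0)
4 | W2 LOAD | counter=6 r=(6,6,0) succ=(0,0,0) retry=(1,1,0)
5 | W2 CAS | counter=7 r=(6,6,0) succ=(0,1,0) retry=(1,1,0)
6 | W1 CAS | counter=7 r=(6,6,0) succ=(0,1,0) retry=(2,1,0)
7 | W2 LOAD | counter=7 r=(6,7,0) succ=(0,1,0) retry=(2,1,0)
8 | W3 LOAD | counter=7 r=(6,7,7) succ=(0,1,0) retry=(2,1,0)
9 | W3 CAS | counter=8 r=(6,7,7) succ=(0,1,1) retry=(2,1,0)
10 | W3 LOAD | counter=8 r=(6,7,8) succ=(0,1,1) retry=(2,1,0)
11 | W2 CAS | counter=8 r=(6,7,8) succ=(0,1,1) retry=(2,2,0)
12 | W3 CAS | counter=9 r=(6,7,8) succ=(0,1,2) retry=(2,2,0)
13 | W3 LOAD | counter=9 r=(6,7,9) succ=(0,1,2) retry=(2,2,0)
14 | W3 CAS | counter=10 r=(6,7,9) succ=(0,1,3) retry=(2,2,0)

counter=10 r=(6,7,9) succ=(0,1,3) retry=(2,2,0)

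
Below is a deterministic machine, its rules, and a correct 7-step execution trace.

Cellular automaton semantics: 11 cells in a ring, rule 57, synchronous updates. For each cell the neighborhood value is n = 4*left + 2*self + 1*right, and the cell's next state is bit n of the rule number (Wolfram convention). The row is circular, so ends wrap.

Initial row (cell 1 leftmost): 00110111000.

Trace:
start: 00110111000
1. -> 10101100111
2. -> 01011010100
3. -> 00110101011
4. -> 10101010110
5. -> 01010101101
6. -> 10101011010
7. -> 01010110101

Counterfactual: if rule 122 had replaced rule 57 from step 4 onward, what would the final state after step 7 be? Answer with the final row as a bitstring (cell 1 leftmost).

00110000011

(re-executing steps 4..7 under rule 122; state before step 4: 00110101011)
4. -> 11111010111
5. -> 00001101100
6. -> 00011111110
7. -> 00110000011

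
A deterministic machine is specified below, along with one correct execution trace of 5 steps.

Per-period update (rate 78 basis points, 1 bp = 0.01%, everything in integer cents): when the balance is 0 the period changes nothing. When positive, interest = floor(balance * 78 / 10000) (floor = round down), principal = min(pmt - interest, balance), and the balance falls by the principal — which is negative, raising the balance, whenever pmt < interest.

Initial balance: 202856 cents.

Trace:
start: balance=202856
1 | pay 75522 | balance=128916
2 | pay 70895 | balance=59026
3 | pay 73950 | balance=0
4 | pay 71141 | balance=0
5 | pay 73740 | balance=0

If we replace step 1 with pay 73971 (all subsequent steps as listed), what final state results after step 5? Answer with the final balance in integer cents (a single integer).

0

(re-executing from step 1 with the substitution; state before step 1: balance=202856)
1 | pay 73971 | balance=130467
2 | pay 70895 | balance=60589
3 | pay 73950 | balance=0
4 | pay 71141 | balance=0
5 | pay 73740 | balance=0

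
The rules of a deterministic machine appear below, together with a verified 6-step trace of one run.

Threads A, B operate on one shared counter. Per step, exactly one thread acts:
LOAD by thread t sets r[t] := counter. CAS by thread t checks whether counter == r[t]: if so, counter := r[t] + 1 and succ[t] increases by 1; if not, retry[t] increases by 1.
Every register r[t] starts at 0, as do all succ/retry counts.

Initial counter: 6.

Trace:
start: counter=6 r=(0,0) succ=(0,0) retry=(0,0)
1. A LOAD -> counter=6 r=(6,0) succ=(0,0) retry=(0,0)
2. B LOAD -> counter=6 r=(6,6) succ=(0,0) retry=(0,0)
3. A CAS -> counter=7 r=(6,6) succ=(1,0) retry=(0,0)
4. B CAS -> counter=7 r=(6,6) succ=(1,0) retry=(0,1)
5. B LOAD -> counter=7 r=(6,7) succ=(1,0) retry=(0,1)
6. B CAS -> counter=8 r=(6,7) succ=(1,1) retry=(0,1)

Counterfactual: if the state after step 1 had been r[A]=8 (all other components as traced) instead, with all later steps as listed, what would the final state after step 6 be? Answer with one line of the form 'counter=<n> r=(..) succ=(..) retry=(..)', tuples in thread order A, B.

state after step 1 := counter=6 r=(8,0) succ=(0,0) retry=(0,0)
2. B LOAD -> counter=6 r=(8,6) succ=(0,0) retry=(0,0)
3. A CAS -> counter=6 r=(8,6) succ=(0,0) retry=(1,0)
4. B CAS -> counter=7 r=(8,6) succ=(0,1) retry=(1,0)
5. B LOAD -> counter=7 r=(8,7) succ=(0,1) retry=(1,0)
6. B CAS -> counter=8 r=(8,7) succ=(0,2) retry=(1,0)

counter=8 r=(8,7) succ=(0,2) retry=(1,0)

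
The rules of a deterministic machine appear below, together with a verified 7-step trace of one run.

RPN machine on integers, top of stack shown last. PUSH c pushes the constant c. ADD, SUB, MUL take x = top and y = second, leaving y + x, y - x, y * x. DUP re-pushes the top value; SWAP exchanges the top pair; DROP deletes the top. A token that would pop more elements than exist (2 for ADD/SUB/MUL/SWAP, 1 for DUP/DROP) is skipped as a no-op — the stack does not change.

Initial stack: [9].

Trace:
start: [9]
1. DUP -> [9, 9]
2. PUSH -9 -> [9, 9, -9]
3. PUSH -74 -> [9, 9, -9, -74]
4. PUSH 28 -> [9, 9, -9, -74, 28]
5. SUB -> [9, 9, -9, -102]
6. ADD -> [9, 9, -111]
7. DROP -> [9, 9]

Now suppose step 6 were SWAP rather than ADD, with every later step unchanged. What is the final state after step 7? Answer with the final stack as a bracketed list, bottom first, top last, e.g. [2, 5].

[9, 9, -102]

(re-executing from step 6 with the substitution; state before step 6: [9, 9, -9, -102])
6. SWAP -> [9, 9, -102, -9]
7. DROP -> [9, 9, -102]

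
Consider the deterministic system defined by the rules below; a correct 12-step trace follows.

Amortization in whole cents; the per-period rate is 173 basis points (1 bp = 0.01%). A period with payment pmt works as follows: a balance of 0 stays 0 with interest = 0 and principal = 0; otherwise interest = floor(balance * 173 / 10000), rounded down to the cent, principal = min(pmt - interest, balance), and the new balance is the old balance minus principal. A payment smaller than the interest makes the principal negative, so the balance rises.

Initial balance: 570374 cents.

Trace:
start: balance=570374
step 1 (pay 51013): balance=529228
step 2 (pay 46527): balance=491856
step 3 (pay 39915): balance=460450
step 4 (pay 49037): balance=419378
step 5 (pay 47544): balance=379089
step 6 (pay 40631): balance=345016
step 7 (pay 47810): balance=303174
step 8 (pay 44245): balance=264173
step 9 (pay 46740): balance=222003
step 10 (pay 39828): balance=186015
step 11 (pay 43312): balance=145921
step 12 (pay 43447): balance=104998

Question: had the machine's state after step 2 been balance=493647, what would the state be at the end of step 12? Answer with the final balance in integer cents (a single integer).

107123

state after step 2 := balance=493647
step 3 (pay 39915): balance=462272
step 4 (pay 49037): balance=421232
step 5 (pay 47544): balance=380975
step 6 (pay 40631): balance=346934
step 7 (pay 47810): balance=305125
step 8 (pay 44245): balance=266158
step 9 (pay 46740): balance=224022
step 10 (pay 39828): balance=188069
step 11 (pay 43312): balance=148010
step 12 (pay 43447): balance=107123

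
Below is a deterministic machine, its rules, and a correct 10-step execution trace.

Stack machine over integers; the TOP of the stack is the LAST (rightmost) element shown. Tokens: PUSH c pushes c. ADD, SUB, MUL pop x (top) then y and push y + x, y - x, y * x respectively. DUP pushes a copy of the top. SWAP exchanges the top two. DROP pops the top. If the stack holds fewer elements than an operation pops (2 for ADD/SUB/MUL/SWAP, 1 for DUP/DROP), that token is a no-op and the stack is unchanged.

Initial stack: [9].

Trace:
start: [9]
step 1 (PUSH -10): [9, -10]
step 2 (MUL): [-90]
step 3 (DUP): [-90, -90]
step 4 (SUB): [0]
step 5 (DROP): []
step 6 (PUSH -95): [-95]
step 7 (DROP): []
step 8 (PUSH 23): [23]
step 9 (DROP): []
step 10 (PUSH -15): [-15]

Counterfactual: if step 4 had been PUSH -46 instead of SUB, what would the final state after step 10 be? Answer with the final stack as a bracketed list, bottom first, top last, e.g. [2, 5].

[-90, -90, -15]

(re-executing from step 4 with the substitution; state before step 4: [-90, -90])
step 4 (PUSH -46): [-90, -90, -46]
step 5 (DROP): [-90, -90]
step 6 (PUSH -95): [-90, -90, -95]
step 7 (DROP): [-90, -90]
step 8 (PUSH 23): [-90, -90, 23]
step 9 (DROP): [-90, -90]
step 10 (PUSH -15): [-90, -90, -15]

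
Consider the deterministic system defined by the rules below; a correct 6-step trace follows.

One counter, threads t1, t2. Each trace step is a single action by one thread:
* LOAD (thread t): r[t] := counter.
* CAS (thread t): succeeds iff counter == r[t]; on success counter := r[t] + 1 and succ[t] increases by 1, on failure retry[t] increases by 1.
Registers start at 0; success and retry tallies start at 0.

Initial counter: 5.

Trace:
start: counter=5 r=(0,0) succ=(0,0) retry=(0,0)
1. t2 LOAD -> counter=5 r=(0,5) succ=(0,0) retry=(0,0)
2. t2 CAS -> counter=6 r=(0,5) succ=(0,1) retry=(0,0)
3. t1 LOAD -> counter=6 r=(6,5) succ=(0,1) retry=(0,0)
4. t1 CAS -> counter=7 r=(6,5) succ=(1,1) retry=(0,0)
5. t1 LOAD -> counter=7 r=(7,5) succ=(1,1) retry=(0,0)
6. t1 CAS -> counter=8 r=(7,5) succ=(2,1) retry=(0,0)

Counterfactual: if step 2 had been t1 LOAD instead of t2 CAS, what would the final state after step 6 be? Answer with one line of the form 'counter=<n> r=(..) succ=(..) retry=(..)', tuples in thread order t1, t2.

(re-executing from step 2 with the substitution; state before step 2: counter=5 r=(0,5) succ=(0,0) retry=(0,0))
2. t1 LOAD -> counter=5 r=(5,5) succ=(0,0) retry=(0,0)
3. t1 LOAD -> counter=5 r=(5,5) succ=(0,0) retry=(0,0)
4. t1 CAS -> counter=6 r=(5,5) succ=(1,0) retry=(0,0)
5. t1 LOAD -> counter=6 r=(6,5) succ=(1,0) retry=(0,0)
6. t1 CAS -> counter=7 r=(6,5) succ=(2,0) retry=(0,0)

counter=7 r=(6,5) succ=(2,0) retry=(0,0)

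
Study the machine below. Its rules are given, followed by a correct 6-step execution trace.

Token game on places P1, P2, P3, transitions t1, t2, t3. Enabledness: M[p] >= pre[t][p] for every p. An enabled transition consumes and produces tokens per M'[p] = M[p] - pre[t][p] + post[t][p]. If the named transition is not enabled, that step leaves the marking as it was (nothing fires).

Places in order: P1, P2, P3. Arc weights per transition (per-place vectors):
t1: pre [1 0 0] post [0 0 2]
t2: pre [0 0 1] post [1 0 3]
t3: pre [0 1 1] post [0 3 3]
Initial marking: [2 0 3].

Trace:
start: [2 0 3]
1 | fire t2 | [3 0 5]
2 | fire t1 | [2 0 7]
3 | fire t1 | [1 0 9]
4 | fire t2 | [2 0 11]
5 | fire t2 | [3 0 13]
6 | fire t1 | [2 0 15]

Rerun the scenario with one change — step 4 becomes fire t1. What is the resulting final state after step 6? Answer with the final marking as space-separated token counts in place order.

0 0 15

(re-executing from step 4 with the substitution; state before step 4: [1 0 9])
4 | fire t1 | [0 0 11]
5 | fire t2 | [1 0 13]
6 | fire t1 | [0 0 15]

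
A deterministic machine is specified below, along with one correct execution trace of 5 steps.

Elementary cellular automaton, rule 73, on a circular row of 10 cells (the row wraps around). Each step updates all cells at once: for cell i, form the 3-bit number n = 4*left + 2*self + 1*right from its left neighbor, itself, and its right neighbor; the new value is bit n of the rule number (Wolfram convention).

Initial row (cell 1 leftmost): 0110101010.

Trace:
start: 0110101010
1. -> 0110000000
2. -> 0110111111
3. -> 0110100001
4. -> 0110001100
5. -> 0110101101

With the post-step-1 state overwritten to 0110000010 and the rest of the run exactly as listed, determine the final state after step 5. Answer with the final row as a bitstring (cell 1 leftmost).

0110111011

state after step 1 := 0110000010
2. -> 0110111000
3. -> 0110101011
4. -> 0110000011
5. -> 0110111011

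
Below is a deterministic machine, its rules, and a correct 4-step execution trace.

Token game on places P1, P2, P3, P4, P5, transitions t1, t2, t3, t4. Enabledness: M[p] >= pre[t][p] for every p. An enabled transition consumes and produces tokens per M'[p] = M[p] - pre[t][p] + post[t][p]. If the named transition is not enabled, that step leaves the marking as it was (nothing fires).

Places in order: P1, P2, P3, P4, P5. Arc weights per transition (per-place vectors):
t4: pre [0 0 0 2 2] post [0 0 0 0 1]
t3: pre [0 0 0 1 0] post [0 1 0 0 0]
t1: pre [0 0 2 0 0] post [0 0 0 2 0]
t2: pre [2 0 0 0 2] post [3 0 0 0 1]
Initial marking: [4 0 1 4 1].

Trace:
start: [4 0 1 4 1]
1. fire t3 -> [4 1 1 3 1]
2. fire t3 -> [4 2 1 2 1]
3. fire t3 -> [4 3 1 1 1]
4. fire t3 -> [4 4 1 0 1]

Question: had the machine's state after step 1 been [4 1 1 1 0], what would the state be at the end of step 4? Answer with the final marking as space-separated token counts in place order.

state after step 1 := [4 1 1 1 0]
2. fire t3 -> [4 2 1 0 0]
3. fire t3 -> [4 2 1 0 0]
4. fire t3 -> [4 2 1 0 0]

4 2 1 0 0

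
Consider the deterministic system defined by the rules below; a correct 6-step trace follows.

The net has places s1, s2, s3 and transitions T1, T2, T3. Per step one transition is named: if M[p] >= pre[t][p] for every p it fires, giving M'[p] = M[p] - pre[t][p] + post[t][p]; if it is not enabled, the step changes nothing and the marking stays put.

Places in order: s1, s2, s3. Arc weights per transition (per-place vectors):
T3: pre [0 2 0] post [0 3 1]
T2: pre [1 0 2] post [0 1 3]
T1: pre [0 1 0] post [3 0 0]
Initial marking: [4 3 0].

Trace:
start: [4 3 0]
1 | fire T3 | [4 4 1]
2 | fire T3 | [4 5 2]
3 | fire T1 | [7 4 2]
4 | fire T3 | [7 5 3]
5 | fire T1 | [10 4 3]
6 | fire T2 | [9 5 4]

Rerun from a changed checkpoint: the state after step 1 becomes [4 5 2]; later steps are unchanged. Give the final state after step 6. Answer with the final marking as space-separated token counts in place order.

state after step 1 := [4 5 2]
2 | fire T3 | [4 6 3]
3 | fire T1 | [7 5 3]
4 | fire T3 | [7 6 4]
5 | fire T1 | [10 5 4]
6 | fire T2 | [9 6 5]

9 6 5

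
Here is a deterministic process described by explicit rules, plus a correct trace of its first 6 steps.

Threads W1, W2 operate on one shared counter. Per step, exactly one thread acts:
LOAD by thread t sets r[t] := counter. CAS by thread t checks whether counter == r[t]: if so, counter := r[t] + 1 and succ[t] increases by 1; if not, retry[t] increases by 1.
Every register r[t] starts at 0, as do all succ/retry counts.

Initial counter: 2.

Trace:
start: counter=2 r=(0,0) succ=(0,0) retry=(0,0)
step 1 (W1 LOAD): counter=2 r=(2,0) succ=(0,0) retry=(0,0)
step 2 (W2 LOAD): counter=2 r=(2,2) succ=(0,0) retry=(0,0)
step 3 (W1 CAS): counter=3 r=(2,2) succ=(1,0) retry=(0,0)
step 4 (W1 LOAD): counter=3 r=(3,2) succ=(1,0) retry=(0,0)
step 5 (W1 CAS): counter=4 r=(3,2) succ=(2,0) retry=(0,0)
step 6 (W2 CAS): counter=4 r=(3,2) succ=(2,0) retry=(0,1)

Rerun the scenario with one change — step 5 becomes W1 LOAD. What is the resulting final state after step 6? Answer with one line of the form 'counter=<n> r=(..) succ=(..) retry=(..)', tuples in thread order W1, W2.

counter=3 r=(3,2) succ=(1,0) retry=(0,1)

(re-executing from step 5 with the substitution; state before step 5: counter=3 r=(3,2) succ=(1,0) retry=(0,0))
step 5 (W1 LOAD): counter=3 r=(3,2) succ=(1,0) retry=(0,0)
step 6 (W2 CAS): counter=3 r=(3,2) succ=(1,0) retry=(0,1)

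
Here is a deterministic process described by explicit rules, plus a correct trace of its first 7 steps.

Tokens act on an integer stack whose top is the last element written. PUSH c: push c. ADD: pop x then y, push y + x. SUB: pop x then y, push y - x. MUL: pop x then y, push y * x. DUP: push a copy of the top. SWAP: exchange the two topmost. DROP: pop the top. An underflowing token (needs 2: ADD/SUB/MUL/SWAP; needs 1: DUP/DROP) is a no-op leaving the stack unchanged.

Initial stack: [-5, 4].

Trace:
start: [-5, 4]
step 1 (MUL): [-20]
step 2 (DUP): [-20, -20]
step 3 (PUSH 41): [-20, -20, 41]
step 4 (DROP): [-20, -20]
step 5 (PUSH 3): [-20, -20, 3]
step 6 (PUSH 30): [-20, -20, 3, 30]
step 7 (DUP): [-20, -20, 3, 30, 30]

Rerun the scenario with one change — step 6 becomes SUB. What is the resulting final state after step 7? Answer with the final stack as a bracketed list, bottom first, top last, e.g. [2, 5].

[-20, -23, -23]

(re-executing from step 6 with the substitution; state before step 6: [-20, -20, 3])
step 6 (SUB): [-20, -23]
step 7 (DUP): [-20, -23, -23]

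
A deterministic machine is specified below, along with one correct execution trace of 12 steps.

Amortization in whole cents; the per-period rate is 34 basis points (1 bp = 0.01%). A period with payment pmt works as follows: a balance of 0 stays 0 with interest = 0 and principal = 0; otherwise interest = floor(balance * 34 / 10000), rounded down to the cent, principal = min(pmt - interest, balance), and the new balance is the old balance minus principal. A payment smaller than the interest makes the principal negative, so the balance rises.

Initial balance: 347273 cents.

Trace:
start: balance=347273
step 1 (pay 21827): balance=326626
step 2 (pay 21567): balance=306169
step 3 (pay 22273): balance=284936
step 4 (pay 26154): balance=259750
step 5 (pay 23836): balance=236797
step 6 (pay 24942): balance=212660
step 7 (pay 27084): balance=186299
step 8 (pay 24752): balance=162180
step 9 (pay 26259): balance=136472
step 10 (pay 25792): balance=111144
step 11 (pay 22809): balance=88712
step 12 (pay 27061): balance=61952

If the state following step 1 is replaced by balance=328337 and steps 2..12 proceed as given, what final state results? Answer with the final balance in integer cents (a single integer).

63727

state after step 1 := balance=328337
step 2 (pay 21567): balance=307886
step 3 (pay 22273): balance=286659
step 4 (pay 26154): balance=261479
step 5 (pay 23836): balance=238532
step 6 (pay 24942): balance=214401
step 7 (pay 27084): balance=188045
step 8 (pay 24752): balance=163932
step 9 (pay 26259): balance=138230
step 10 (pay 25792): balance=112907
step 11 (pay 22809): balance=90481
step 12 (pay 27061): balance=63727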